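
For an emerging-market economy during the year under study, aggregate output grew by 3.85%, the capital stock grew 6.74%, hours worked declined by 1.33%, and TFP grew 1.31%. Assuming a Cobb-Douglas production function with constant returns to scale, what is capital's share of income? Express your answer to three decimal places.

Capital's share of income is 0.480.

gY = gA + α·gK + (1−α)·gL, so gY − gA − gL = α(gK − gL).
3.85 − 1.31 + 1.33 = α × (6.74 − (-1.33)).
3.87 = 8.07 α, so α = 0.47955.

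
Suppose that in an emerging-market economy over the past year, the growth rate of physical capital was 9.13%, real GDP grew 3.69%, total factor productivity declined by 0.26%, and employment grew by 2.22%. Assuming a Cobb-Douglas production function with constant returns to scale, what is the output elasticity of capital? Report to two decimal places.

gY = gA + α·gK + (1−α)·gL, so gY − gA − gL = α(gK − gL).
3.69 + 0.26 − 2.22 = α × (9.13 − 2.22).
1.73 = 6.91 α, so α = 0.2504.

α = 0.25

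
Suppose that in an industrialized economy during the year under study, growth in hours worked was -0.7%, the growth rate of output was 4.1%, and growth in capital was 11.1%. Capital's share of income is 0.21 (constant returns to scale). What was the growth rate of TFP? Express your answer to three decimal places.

2.322%

Labor's share = 1 − 0.21 = 0.79.
Capital: 0.21 × 11.1 = 2.331 pp.
Hours worked: 0.79 × (-0.7) = -0.553 pp.
TFP growth = 4.1 − 1.778 = 2.322%.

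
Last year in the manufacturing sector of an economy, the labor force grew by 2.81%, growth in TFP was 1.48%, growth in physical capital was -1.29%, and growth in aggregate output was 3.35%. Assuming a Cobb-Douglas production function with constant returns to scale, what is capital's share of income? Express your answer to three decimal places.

Capital's share of income is 0.229.

gY = gA + α·gK + (1−α)·gL, so gY − gA − gL = α(gK − gL).
3.35 − 1.48 − 2.81 = α × (-1.29 − 2.81).
-0.94 = -4.1 α, so α = 0.22927.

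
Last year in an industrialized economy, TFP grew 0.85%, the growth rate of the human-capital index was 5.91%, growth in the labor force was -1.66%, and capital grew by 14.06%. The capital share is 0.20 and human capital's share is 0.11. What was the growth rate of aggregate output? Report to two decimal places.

Aggregate output grew 3.17%.

Labor's share = 1 − 0.2 − 0.11 = 0.69.
Capital: 0.2 × 14.06 = 2.812 pp.
The human-capital index: 0.11 × 5.91 = 0.6501 pp.
The labor force: 0.69 × (-1.66) = -1.1454 pp.
Output growth = 0.85 + 2.3167 = 3.1667%.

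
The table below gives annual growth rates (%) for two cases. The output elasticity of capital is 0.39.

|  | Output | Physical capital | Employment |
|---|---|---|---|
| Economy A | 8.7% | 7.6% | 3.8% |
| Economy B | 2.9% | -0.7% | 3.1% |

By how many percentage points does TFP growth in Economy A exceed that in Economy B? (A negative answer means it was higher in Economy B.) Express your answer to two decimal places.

Labor's share = 1 − 0.39 = 0.61.
Economy A: TFP = 8.7 − 2.964 − 2.318 = 3.418%.
Economy B: TFP = 2.9 + 0.273 − 1.891 = 1.282%.
Difference = 3.418 − (1.282) = 2.136 pp.

2.14 percentage points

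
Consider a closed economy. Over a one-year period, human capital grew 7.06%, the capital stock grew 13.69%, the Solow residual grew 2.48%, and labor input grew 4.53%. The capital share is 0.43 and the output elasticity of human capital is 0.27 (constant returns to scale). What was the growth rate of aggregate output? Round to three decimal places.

Labor's share = 1 − 0.43 − 0.27 = 0.3.
The capital stock: 0.43 × 13.69 = 5.8867 pp.
Human capital: 0.27 × 7.06 = 1.9062 pp.
Labor input: 0.3 × 4.53 = 1.359 pp.
Output growth = 2.48 + 9.1519 = 11.6319%.

11.632%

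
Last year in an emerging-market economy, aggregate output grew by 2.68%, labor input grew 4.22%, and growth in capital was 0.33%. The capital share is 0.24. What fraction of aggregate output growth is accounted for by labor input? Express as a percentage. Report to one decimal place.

119.7%

Labor's share = 1 − 0.24 = 0.76.
Labor input contributed 0.76 × 4.22 = 3.2072 pp.
Share of growth = 3.2072 / 2.68 × 100 = 119.672%.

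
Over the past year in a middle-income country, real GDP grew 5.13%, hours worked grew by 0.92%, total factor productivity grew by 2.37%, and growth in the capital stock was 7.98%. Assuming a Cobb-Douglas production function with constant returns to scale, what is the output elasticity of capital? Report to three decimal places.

0.261

gY = gA + α·gK + (1−α)·gL, so gY − gA − gL = α(gK − gL).
5.13 − 2.37 − 0.92 = α × (7.98 − 0.92).
1.84 = 7.06 α, so α = 0.26062.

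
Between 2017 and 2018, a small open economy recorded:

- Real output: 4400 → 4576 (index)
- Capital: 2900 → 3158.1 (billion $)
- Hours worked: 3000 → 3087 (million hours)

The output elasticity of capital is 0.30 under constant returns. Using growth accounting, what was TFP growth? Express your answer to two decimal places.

-0.70%

Real output growth = (4576 − 4400) / 4400 = 4%.
Capital growth = (3158.1 − 2900) / 2900 = 8.9%.
Hours worked growth = (3087 − 3000) / 3000 = 2.9%.
Labor's share = 1 − 0.3 = 0.7.
Capital: 0.3 × 8.9 = 2.67 pp.
Hours worked: 0.7 × 2.9 = 2.03 pp.
TFP growth = 4 − 4.7 = -0.7%.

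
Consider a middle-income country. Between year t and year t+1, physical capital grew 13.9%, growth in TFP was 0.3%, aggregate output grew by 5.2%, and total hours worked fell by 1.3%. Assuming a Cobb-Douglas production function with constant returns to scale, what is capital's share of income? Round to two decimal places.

gY = gA + α·gK + (1−α)·gL, so gY − gA − gL = α(gK − gL).
5.2 − 0.3 + 1.3 = α × (13.9 − (-1.3)).
6.2 = 15.2 α, so α = 0.4079.

Capital's share of income is 0.41.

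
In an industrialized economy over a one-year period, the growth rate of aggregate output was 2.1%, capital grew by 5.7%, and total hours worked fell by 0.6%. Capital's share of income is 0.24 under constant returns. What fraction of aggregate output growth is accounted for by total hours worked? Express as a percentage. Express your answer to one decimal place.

-21.7%

Labor's share = 1 − 0.24 = 0.76.
Total hours worked contributed 0.76 × (-0.6) = -0.456 pp.
Share of growth = -0.456 / 2.1 × 100 = -21.714%.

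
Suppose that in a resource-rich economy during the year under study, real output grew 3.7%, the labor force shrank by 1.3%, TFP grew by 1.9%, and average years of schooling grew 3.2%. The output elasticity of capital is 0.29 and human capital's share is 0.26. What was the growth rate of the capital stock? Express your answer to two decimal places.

The capital stock growth was 5.36%.

Labor's share = 1 − 0.29 − 0.26 = 0.45.
gY = gA + 0.26×3.2 + 0.45×(-1.3) + 0.29×g.
0.29×g = 3.7 − 1.9 − 0.247 = 1.553.
g = 1.553 / 0.29 = 5.3552%.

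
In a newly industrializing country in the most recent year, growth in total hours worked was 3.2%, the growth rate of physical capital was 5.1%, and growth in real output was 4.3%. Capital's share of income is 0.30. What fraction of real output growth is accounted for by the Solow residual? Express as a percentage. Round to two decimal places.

12.33%

Labor's share = 1 − 0.3 = 0.7.
Physical capital: 0.3 × 5.1 = 1.53 pp.
Total hours worked: 0.7 × 3.2 = 2.24 pp.
TFP growth = 4.3 − 3.77 = 0.53%.
TFP share of growth = 0.53 / 4.3 × 100 = 12.3256%.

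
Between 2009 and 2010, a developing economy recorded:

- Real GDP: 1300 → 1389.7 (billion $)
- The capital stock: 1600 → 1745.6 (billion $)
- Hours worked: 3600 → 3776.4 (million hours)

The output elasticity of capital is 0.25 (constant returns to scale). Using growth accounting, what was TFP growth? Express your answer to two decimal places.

0.95%

Real GDP growth = (1389.7 − 1300) / 1300 = 6.9%.
The capital stock growth = (1745.6 − 1600) / 1600 = 9.1%.
Hours worked growth = (3776.4 − 3600) / 3600 = 4.9%.
Labor's share = 1 − 0.25 = 0.75.
The capital stock: 0.25 × 9.1 = 2.275 pp.
Hours worked: 0.75 × 4.9 = 3.675 pp.
TFP growth = 6.9 − 5.95 = 0.95%.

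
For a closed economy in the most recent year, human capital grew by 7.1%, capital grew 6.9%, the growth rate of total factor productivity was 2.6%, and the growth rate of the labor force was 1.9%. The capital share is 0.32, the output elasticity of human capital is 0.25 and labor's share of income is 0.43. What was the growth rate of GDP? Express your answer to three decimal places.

Labor's share = 1 − 0.32 − 0.25 = 0.43.
Capital: 0.32 × 6.9 = 2.208 pp.
Human capital: 0.25 × 7.1 = 1.775 pp.
The labor force: 0.43 × 1.9 = 0.817 pp.
Output growth = 2.6 + 4.8 = 7.4%.

GDP growth was 7.400%.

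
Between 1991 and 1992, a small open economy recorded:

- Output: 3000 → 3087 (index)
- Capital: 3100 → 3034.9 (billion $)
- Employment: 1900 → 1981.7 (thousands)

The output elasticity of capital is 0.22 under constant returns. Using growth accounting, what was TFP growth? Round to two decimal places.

0.01%

Output growth = (3087 − 3000) / 3000 = 2.9%.
Capital growth = (3034.9 − 3100) / 3100 = -2.1%.
Employment growth = (1981.7 − 1900) / 1900 = 4.3%.
Labor's share = 1 − 0.22 = 0.78.
Capital: 0.22 × (-2.1) = -0.462 pp.
Employment: 0.78 × 4.3 = 3.354 pp.
TFP growth = 2.9 − 2.892 = 0.008%.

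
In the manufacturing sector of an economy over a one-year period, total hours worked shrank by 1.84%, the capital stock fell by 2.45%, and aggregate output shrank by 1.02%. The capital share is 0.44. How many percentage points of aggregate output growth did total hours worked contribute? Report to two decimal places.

Labor's share = 1 − 0.44 = 0.56.
Contribution = share × growth = 0.56 × (-1.84) = -1.0304 pp.

-1.03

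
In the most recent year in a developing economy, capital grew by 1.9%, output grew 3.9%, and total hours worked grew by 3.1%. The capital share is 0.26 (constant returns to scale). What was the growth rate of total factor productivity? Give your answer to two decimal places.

Labor's share = 1 − 0.26 = 0.74.
Capital: 0.26 × 1.9 = 0.494 pp.
Total hours worked: 0.74 × 3.1 = 2.294 pp.
TFP growth = 3.9 − 2.788 = 1.112%.

1.11%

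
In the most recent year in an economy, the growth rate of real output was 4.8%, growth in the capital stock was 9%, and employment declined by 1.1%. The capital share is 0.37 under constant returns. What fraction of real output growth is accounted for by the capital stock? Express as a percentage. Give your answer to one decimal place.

The capital stock accounted for 69.4% of growth.

The capital stock contributed 0.37 × 9 = 3.33 pp.
Share of growth = 3.33 / 4.8 × 100 = 69.375%.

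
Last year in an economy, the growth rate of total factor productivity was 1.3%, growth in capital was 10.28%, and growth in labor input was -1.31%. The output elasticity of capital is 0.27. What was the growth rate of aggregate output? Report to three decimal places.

Aggregate output grew 3.119%.

Labor's share = 1 − 0.27 = 0.73.
Capital: 0.27 × 10.28 = 2.7756 pp.
Labor input: 0.73 × (-1.31) = -0.9563 pp.
Output growth = 1.3 + 1.8193 = 3.1193%.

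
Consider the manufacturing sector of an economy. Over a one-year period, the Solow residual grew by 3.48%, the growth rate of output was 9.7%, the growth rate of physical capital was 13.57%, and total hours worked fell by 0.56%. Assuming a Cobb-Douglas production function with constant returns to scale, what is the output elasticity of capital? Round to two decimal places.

0.48

gY = gA + α·gK + (1−α)·gL, so gY − gA − gL = α(gK − gL).
9.7 − 3.48 + 0.56 = α × (13.57 − (-0.56)).
6.78 = 14.13 α, so α = 0.4798.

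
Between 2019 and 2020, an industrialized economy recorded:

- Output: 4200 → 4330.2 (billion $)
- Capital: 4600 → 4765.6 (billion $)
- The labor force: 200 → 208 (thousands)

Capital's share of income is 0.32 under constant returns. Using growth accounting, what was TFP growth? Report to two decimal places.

-0.77%

Output growth = (4330.2 − 4200) / 4200 = 3.1%.
Capital growth = (4765.6 − 4600) / 4600 = 3.6%.
The labor force growth = (208 − 200) / 200 = 4%.
Labor's share = 1 − 0.32 = 0.68.
Capital: 0.32 × 3.6 = 1.152 pp.
The labor force: 0.68 × 4 = 2.72 pp.
TFP growth = 3.1 − 3.872 = -0.772%.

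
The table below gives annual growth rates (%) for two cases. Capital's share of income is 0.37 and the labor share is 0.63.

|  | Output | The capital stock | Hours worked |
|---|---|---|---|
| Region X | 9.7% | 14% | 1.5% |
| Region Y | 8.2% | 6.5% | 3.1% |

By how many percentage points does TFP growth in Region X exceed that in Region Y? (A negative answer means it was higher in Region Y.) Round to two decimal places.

Labor's share = 1 − 0.37 = 0.63.
Region X: TFP = 9.7 − 5.18 − 0.945 = 3.575%.
Region Y: TFP = 8.2 − 2.405 − 1.953 = 3.842%.
Difference = 3.575 − (3.842) = -0.267 pp.

-0.27 percentage points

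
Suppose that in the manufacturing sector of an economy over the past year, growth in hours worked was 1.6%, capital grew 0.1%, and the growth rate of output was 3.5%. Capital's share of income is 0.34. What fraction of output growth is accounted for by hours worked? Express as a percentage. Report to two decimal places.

30.17%

Labor's share = 1 − 0.34 = 0.66.
Hours worked contributed 0.66 × 1.6 = 1.056 pp.
Share of growth = 1.056 / 3.5 × 100 = 30.1714%.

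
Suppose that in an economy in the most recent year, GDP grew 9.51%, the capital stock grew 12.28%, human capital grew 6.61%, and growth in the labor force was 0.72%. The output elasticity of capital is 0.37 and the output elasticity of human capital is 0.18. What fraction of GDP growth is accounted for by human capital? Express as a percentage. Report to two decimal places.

12.51%

Human capital contributed 0.18 × 6.61 = 1.1898 pp.
Share of growth = 1.1898 / 9.51 × 100 = 12.511%.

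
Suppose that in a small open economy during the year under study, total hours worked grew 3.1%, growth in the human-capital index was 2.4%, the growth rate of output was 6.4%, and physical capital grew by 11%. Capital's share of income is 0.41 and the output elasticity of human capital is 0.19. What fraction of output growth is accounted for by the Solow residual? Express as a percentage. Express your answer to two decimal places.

The Solow residual accounted for 3.03% of growth.

Labor's share = 1 − 0.41 − 0.19 = 0.4.
Physical capital: 0.41 × 11 = 4.51 pp.
The human-capital index: 0.19 × 2.4 = 0.456 pp.
Total hours worked: 0.4 × 3.1 = 1.24 pp.
TFP growth = 6.4 − 6.206 = 0.194%.
TFP share of growth = 0.194 / 6.4 × 100 = 3.0313%.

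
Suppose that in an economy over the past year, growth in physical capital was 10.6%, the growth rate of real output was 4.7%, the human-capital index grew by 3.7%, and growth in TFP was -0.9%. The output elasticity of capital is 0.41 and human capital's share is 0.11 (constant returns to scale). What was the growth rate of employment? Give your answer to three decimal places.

Labor's share = 1 − 0.41 − 0.11 = 0.48.
gY = gA + 0.41×10.6 + 0.11×3.7 + 0.48×g.
0.48×g = 4.7 + 0.9 − 4.753 = 0.847.
g = 0.847 / 0.48 = 1.76458%.

1.765%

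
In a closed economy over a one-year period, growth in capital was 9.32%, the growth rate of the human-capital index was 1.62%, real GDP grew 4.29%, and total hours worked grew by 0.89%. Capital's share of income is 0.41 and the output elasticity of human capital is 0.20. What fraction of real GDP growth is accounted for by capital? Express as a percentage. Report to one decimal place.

Capital contributed 0.41 × 9.32 = 3.8212 pp.
Share of growth = 3.8212 / 4.29 × 100 = 89.072%.

89.1%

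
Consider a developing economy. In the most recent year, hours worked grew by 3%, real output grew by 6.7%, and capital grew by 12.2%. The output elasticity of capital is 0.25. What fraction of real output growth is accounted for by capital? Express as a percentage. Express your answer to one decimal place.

Capital contributed 0.25 × 12.2 = 3.05 pp.
Share of growth = 3.05 / 6.7 × 100 = 45.522%.

Capital accounted for 45.5% of growth.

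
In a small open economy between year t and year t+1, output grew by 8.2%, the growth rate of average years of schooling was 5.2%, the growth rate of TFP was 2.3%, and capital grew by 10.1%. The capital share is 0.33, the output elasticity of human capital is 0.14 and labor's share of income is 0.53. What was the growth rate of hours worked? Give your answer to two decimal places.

3.47%

Labor's share = 1 − 0.33 − 0.14 = 0.53.
gY = gA + 0.33×10.1 + 0.14×5.2 + 0.53×g.
0.53×g = 8.2 − 2.3 − 4.061 = 1.839.
g = 1.839 / 0.53 = 3.4698%.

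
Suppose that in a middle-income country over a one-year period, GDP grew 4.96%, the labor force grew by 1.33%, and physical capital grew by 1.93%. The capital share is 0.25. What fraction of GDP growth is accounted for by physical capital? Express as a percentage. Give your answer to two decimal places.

Physical capital contributed 0.25 × 1.93 = 0.4825 pp.
Share of growth = 0.4825 / 4.96 × 100 = 9.7278%.

9.73%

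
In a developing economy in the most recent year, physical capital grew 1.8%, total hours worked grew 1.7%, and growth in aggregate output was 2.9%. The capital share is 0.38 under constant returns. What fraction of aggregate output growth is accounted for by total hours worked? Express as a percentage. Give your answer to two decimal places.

Labor's share = 1 − 0.38 = 0.62.
Total hours worked contributed 0.62 × 1.7 = 1.054 pp.
Share of growth = 1.054 / 2.9 × 100 = 36.3448%.

36.34%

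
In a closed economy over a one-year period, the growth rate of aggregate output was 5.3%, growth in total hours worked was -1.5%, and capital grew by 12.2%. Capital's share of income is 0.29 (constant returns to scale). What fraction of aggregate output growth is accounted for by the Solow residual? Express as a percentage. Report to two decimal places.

Labor's share = 1 − 0.29 = 0.71.
Capital: 0.29 × 12.2 = 3.538 pp.
Total hours worked: 0.71 × (-1.5) = -1.065 pp.
TFP growth = 5.3 − 2.473 = 2.827%.
TFP share of growth = 2.827 / 5.3 × 100 = 53.3396%.

53.34%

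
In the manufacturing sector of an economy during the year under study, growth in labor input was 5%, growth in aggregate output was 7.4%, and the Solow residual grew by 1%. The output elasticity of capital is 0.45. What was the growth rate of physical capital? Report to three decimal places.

Labor's share = 1 − 0.45 = 0.55.
gY = gA + 0.55×5 + 0.45×g.
0.45×g = 7.4 − 1 − 2.75 = 3.65.
g = 3.65 / 0.45 = 8.11111%.

Physical capital grew 8.111%.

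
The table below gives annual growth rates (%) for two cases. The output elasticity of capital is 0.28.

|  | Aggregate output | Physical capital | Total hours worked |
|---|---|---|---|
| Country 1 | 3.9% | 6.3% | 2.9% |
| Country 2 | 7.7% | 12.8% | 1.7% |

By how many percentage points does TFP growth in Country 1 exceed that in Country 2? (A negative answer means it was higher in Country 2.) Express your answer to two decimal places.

Labor's share = 1 − 0.28 = 0.72.
Country 1: TFP = 3.9 − 1.764 − 2.088 = 0.048%.
Country 2: TFP = 7.7 − 3.584 − 1.224 = 2.892%.
Difference = 0.048 − (2.892) = -2.844 pp.

-2.84 percentage points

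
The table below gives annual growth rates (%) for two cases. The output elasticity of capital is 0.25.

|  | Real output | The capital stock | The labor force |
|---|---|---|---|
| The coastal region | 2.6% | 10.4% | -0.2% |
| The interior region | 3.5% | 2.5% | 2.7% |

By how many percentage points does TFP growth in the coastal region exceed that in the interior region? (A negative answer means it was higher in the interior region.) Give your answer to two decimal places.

Labor's share = 1 − 0.25 = 0.75.
The coastal region: TFP = 2.6 − 2.6 + 0.15 = 0.15%.
The interior region: TFP = 3.5 − 0.625 − 2.025 = 0.85%.
Difference = 0.15 − (0.85) = -0.7 pp.

-0.70 percentage points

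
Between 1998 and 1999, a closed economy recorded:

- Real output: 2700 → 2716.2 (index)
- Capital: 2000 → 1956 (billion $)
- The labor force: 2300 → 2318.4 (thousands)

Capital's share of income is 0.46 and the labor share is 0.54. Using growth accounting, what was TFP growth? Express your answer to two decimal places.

Real output growth = (2716.2 − 2700) / 2700 = 0.6%.
Capital growth = (1956 − 2000) / 2000 = -2.2%.
The labor force growth = (2318.4 − 2300) / 2300 = 0.8%.
Labor's share = 1 − 0.46 = 0.54.
Capital: 0.46 × (-2.2) = -1.012 pp.
The labor force: 0.54 × 0.8 = 0.432 pp.
TFP growth = 0.6 + 0.58 = 1.18%.

TFP grew 1.18%.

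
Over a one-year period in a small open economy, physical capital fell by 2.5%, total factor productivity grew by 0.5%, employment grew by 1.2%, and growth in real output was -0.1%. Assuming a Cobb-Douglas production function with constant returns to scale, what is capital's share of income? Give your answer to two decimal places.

gY = gA + α·gK + (1−α)·gL, so gY − gA − gL = α(gK − gL).
-0.1 − 0.5 − 1.2 = α × (-2.5 − 1.2).
-1.8 = -3.7 α, so α = 0.4865.

0.49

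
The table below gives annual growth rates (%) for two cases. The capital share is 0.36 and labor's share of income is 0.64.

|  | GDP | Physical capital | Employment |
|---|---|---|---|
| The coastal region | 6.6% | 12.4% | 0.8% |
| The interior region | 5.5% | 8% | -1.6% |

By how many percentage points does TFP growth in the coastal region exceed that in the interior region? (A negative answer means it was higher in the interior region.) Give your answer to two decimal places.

-2.02 percentage points

Labor's share = 1 − 0.36 = 0.64.
The coastal region: TFP = 6.6 − 4.464 − 0.512 = 1.624%.
The interior region: TFP = 5.5 − 2.88 + 1.024 = 3.644%.
Difference = 1.624 − (3.644) = -2.02 pp.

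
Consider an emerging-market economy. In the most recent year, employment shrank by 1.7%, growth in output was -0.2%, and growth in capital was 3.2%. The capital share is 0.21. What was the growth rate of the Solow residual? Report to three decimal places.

Labor's share = 1 − 0.21 = 0.79.
Capital: 0.21 × 3.2 = 0.672 pp.
Employment: 0.79 × (-1.7) = -1.343 pp.
TFP growth = -0.2 + 0.671 = 0.471%.

The Solow residual grew 0.471%.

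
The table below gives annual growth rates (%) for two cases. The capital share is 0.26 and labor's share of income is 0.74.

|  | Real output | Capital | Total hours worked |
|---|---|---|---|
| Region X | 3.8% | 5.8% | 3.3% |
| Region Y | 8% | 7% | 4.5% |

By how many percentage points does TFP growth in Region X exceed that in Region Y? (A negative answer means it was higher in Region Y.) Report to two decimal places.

Labor's share = 1 − 0.26 = 0.74.
Region X: TFP = 3.8 − 1.508 − 2.442 = -0.15%.
Region Y: TFP = 8 − 1.82 − 3.33 = 2.85%.
Difference = -0.15 − (2.85) = -3 pp.

-3.00 percentage points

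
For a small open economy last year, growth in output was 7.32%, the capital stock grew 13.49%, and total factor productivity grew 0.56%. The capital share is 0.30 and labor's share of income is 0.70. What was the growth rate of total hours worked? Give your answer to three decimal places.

Total hours worked growth was 3.876%.

Labor's share = 1 − 0.3 = 0.7.
gY = gA + 0.3×13.49 + 0.7×g.
0.7×g = 7.32 − 0.56 − 4.047 = 2.713.
g = 2.713 / 0.7 = 3.87571%.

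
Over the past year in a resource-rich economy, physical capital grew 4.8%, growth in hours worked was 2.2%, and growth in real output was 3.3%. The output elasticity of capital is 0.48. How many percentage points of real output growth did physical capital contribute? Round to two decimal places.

2.30

Contribution = share × growth = 0.48 × 4.8 = 2.304 pp.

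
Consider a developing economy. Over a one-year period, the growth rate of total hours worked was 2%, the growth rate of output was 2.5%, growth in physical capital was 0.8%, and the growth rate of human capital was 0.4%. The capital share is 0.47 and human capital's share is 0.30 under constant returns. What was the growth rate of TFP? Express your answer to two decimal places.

Labor's share = 1 − 0.47 − 0.3 = 0.23.
Physical capital: 0.47 × 0.8 = 0.376 pp.
Human capital: 0.3 × 0.4 = 0.12 pp.
Total hours worked: 0.23 × 2 = 0.46 pp.
TFP growth = 2.5 − 0.956 = 1.544%.

TFP growth was 1.54%.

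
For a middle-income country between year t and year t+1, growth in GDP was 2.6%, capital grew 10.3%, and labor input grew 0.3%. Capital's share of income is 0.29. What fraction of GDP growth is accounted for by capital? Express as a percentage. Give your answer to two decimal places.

Capital contributed 0.29 × 10.3 = 2.987 pp.
Share of growth = 2.987 / 2.6 × 100 = 114.8846%.

Capital accounted for 114.88% of growth.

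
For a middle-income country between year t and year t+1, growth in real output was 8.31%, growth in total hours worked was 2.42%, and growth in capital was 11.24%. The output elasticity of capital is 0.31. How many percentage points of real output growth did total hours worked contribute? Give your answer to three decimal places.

Labor's share = 1 − 0.31 = 0.69.
Contribution = share × growth = 0.69 × 2.42 = 1.6698 pp.

1.670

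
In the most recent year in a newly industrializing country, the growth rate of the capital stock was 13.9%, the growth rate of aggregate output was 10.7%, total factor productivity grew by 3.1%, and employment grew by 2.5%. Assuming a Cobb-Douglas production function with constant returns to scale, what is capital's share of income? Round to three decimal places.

gY = gA + α·gK + (1−α)·gL, so gY − gA − gL = α(gK − gL).
10.7 − 3.1 − 2.5 = α × (13.9 − 2.5).
5.1 = 11.4 α, so α = 0.44737.

α = 0.447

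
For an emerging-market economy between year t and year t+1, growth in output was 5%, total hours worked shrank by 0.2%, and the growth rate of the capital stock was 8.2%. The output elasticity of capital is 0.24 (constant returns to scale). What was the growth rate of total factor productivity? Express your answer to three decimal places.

Labor's share = 1 − 0.24 = 0.76.
The capital stock: 0.24 × 8.2 = 1.968 pp.
Total hours worked: 0.76 × (-0.2) = -0.152 pp.
TFP growth = 5 − 1.816 = 3.184%.

Total factor productivity grew 3.184%.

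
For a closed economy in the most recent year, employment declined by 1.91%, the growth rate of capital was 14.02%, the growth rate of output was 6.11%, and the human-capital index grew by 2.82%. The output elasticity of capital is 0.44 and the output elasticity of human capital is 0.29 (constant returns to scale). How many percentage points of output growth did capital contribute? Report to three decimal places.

6.169 pp

Contribution = share × growth = 0.44 × 14.02 = 6.1688 pp.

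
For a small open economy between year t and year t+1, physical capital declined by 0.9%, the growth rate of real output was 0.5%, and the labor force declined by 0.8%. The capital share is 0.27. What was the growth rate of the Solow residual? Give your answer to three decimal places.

Labor's share = 1 − 0.27 = 0.73.
Physical capital: 0.27 × (-0.9) = -0.243 pp.
The labor force: 0.73 × (-0.8) = -0.584 pp.
TFP growth = 0.5 + 0.827 = 1.327%.

1.327%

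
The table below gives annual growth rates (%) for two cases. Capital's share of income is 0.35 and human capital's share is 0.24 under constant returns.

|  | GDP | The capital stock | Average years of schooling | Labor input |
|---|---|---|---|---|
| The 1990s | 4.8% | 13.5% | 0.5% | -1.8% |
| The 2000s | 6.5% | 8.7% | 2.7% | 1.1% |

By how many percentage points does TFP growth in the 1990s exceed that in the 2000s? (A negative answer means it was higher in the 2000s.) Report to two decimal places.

Labor's share = 1 − 0.35 − 0.24 = 0.41.
The 1990s: TFP = 4.8 − 4.725 − 0.12 + 0.738 = 0.693%.
The 2000s: TFP = 6.5 − 3.045 − 0.648 − 0.451 = 2.356%.
Difference = 0.693 − (2.356) = -1.663 pp.

-1.66 percentage points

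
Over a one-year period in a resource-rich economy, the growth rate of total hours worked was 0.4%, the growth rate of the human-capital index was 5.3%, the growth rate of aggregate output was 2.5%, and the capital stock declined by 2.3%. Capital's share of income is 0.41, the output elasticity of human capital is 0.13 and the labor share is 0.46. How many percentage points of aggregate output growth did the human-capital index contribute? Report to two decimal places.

Contribution = share × growth = 0.13 × 5.3 = 0.689 pp.

0.69 percentage points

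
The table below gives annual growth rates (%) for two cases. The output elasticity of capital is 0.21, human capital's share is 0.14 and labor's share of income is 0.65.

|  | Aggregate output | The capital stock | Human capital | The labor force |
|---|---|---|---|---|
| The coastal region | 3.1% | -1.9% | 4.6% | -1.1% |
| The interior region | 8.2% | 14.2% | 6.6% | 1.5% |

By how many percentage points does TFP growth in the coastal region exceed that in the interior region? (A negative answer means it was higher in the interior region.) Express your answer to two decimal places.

Labor's share = 1 − 0.21 − 0.14 = 0.65.
The coastal region: TFP = 3.1 + 0.399 − 0.644 + 0.715 = 3.57%.
The interior region: TFP = 8.2 − 2.982 − 0.924 − 0.975 = 3.319%.
Difference = 3.57 − (3.319) = 0.251 pp.

0.25 percentage points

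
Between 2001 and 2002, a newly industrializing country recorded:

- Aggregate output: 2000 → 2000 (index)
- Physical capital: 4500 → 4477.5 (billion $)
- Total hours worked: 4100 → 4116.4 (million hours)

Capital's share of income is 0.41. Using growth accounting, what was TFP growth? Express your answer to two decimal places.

-0.03%

Aggregate output growth = (2000 − 2000) / 2000 = 0%.
Physical capital growth = (4477.5 − 4500) / 4500 = -0.5%.
Total hours worked growth = (4116.4 − 4100) / 4100 = 0.4%.
Labor's share = 1 − 0.41 = 0.59.
Physical capital: 0.41 × (-0.5) = -0.205 pp.
Total hours worked: 0.59 × 0.4 = 0.236 pp.
TFP growth = 0 − 0.031 = -0.031%.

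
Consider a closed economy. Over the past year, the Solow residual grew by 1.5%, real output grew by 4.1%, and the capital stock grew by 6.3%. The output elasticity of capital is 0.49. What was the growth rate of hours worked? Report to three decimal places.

Labor's share = 1 − 0.49 = 0.51.
gY = gA + 0.49×6.3 + 0.51×g.
0.51×g = 4.1 − 1.5 − 3.087 = -0.487.
g = -0.487 / 0.51 = -0.9549%.

-0.955%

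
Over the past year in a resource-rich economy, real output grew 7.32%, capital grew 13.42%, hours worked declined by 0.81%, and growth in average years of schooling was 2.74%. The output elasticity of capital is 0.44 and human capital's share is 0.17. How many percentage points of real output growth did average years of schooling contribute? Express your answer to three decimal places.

Contribution = share × growth = 0.17 × 2.74 = 0.4658 pp.

0.466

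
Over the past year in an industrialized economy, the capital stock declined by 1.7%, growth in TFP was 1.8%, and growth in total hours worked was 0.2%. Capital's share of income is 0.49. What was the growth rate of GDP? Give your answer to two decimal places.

Labor's share = 1 − 0.49 = 0.51.
The capital stock: 0.49 × (-1.7) = -0.833 pp.
Total hours worked: 0.51 × 0.2 = 0.102 pp.
Output growth = 1.8 + (-0.731) = 1.069%.

1.07%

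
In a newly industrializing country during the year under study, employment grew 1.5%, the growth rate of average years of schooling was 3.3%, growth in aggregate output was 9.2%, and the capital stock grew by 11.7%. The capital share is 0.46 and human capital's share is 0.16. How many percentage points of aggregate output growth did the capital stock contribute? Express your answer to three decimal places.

5.382 percentage points

Contribution = share × growth = 0.46 × 11.7 = 5.382 pp.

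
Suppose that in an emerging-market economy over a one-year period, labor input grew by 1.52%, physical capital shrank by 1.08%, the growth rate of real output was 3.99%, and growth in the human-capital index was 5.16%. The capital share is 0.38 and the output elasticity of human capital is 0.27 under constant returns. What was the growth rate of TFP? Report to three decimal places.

Labor's share = 1 − 0.38 − 0.27 = 0.35.
Physical capital: 0.38 × (-1.08) = -0.4104 pp.
The human-capital index: 0.27 × 5.16 = 1.3932 pp.
Labor input: 0.35 × 1.52 = 0.532 pp.
TFP growth = 3.99 − 1.5148 = 2.4752%.

TFP growth was 2.475%.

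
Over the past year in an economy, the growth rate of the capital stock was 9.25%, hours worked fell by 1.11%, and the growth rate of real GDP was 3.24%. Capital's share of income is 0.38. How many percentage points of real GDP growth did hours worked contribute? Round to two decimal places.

-0.69

Labor's share = 1 − 0.38 = 0.62.
Contribution = share × growth = 0.62 × (-1.11) = -0.6882 pp.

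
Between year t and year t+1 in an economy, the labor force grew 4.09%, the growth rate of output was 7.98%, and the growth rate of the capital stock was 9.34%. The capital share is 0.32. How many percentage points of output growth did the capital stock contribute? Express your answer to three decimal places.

Contribution = share × growth = 0.32 × 9.34 = 2.9888 pp.

2.989 percentage points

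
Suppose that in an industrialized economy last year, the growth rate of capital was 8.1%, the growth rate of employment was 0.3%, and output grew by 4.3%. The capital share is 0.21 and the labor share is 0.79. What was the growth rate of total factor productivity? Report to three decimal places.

Total factor productivity growth was 2.362%.

Labor's share = 1 − 0.21 = 0.79.
Capital: 0.21 × 8.1 = 1.701 pp.
Employment: 0.79 × 0.3 = 0.237 pp.
TFP growth = 4.3 − 1.938 = 2.362%.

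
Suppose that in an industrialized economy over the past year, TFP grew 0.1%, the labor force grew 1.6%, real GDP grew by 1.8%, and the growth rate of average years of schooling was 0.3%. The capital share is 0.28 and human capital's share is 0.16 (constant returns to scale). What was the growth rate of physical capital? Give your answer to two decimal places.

Labor's share = 1 − 0.28 − 0.16 = 0.56.
gY = gA + 0.16×0.3 + 0.56×1.6 + 0.28×g.
0.28×g = 1.8 − 0.1 − 0.944 = 0.756.
g = 0.756 / 0.28 = 2.7%.

2.70%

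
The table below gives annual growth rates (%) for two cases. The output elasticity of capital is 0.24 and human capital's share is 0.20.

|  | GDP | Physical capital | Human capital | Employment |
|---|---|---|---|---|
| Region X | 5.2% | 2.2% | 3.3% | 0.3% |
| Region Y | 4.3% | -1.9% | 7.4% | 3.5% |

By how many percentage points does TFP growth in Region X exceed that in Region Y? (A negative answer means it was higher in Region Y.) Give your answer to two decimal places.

Labor's share = 1 − 0.24 − 0.2 = 0.56.
Region X: TFP = 5.2 − 0.528 − 0.66 − 0.168 = 3.844%.
Region Y: TFP = 4.3 + 0.456 − 1.48 − 1.96 = 1.316%.
Difference = 3.844 − (1.316) = 2.528 pp.

2.53 percentage points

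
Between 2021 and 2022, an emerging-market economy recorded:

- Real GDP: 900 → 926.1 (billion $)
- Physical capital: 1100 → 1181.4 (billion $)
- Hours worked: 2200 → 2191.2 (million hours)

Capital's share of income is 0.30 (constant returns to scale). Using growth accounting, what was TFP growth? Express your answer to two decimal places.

TFP grew 0.96%.

Real GDP growth = (926.1 − 900) / 900 = 2.9%.
Physical capital growth = (1181.4 − 1100) / 1100 = 7.4%.
Hours worked growth = (2191.2 − 2200) / 2200 = -0.4%.
Labor's share = 1 − 0.3 = 0.7.
Physical capital: 0.3 × 7.4 = 2.22 pp.
Hours worked: 0.7 × (-0.4) = -0.28 pp.
TFP growth = 2.9 − 1.94 = 0.96%.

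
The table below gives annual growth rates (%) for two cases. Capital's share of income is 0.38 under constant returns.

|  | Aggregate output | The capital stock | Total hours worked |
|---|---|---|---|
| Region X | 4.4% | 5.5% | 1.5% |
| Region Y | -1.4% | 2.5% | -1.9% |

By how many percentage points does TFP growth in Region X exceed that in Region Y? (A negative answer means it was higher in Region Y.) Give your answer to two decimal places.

Labor's share = 1 − 0.38 = 0.62.
Region X: TFP = 4.4 − 2.09 − 0.93 = 1.38%.
Region Y: TFP = -1.4 − 0.95 + 1.178 = -1.172%.
Difference = 1.38 − (-1.172) = 2.552 pp.

2.55 percentage points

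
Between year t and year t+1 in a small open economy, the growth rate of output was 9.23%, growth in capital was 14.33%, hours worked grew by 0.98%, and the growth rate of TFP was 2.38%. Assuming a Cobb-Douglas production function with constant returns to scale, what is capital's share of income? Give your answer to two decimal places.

gY = gA + α·gK + (1−α)·gL, so gY − gA − gL = α(gK − gL).
9.23 − 2.38 − 0.98 = α × (14.33 − 0.98).
5.87 = 13.35 α, so α = 0.4397.

α = 0.44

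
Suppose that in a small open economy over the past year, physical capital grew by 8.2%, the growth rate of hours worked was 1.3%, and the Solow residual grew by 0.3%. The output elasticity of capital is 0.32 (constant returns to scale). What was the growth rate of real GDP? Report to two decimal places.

Labor's share = 1 − 0.32 = 0.68.
Physical capital: 0.32 × 8.2 = 2.624 pp.
Hours worked: 0.68 × 1.3 = 0.884 pp.
Output growth = 0.3 + 3.508 = 3.808%.

3.81%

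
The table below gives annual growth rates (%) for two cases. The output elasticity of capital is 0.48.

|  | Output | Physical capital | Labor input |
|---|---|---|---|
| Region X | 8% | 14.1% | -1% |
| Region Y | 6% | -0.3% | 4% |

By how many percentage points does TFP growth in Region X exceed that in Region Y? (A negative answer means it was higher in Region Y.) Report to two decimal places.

-2.31 percentage points

Labor's share = 1 − 0.48 = 0.52.
Region X: TFP = 8 − 6.768 + 0.52 = 1.752%.
Region Y: TFP = 6 + 0.144 − 2.08 = 4.064%.
Difference = 1.752 − (4.064) = -2.312 pp.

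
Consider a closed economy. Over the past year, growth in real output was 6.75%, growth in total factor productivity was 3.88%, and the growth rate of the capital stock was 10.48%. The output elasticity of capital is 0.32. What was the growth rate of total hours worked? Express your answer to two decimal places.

Labor's share = 1 − 0.32 = 0.68.
gY = gA + 0.32×10.48 + 0.68×g.
0.68×g = 6.75 − 3.88 − 3.3536 = -0.4836.
g = -0.4836 / 0.68 = -0.7112%.

-0.71%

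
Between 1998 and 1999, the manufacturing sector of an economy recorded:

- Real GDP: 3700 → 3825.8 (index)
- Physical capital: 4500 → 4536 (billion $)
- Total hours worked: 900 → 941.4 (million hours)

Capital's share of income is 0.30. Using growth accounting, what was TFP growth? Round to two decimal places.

-0.06%

Real GDP growth = (3825.8 − 3700) / 3700 = 3.4%.
Physical capital growth = (4536 − 4500) / 4500 = 0.8%.
Total hours worked growth = (941.4 − 900) / 900 = 4.6%.
Labor's share = 1 − 0.3 = 0.7.
Physical capital: 0.3 × 0.8 = 0.24 pp.
Total hours worked: 0.7 × 4.6 = 3.22 pp.
TFP growth = 3.4 − 3.46 = -0.06%.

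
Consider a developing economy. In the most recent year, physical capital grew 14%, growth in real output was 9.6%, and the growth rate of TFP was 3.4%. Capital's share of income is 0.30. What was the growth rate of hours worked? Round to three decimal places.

Hours worked grew 2.857%.

Labor's share = 1 − 0.3 = 0.7.
gY = gA + 0.3×14 + 0.7×g.
0.7×g = 9.6 − 3.4 − 4.2 = 2.
g = 2 / 0.7 = 2.85714%.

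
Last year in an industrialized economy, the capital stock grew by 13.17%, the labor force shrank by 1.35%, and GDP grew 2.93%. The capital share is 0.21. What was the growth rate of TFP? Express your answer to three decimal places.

Labor's share = 1 − 0.21 = 0.79.
The capital stock: 0.21 × 13.17 = 2.7657 pp.
The labor force: 0.79 × (-1.35) = -1.0665 pp.
TFP growth = 2.93 − 1.6992 = 1.2308%.

TFP growth was 1.231%.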